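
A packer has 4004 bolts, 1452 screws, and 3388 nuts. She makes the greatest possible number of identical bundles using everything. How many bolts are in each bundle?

91

Number of bundles = gcd(4004, 1452, 3388).
4004 = 2^2 × 7 × 11 × 13
1452 = 2^2 × 3 × 11^2
3388 = 2^2 × 7 × 11^2
gcd(4004, 1452, 3388) = 2^2 × 11 = 44.
bolts per bundle = 4004 / 44 = 91.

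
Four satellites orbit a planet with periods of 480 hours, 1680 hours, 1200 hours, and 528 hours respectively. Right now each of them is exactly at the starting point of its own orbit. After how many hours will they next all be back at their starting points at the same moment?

We need the least common multiple of the intervals.
480 = 2^5 × 3 × 5
1680 = 2^4 × 3 × 5 × 7
1200 = 2^4 × 3 × 5^2
528 = 2^4 × 3 × 11
LCM(480, 1680, 1200, 528) = 2^5 × 3 × 5^2 × 7 × 11 = 184800.

184800 hours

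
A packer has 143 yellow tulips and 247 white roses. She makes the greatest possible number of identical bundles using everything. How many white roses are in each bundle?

Number of bundles = gcd(143, 247).
143 = 11 × 13
247 = 13 × 19
gcd(143, 247) = 13.
white roses per bundle = 247 / 13 = 19.

19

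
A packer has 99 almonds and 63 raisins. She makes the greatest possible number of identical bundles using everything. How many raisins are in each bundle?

7

Number of bundles = gcd(99, 63).
99 = 3^2 × 11
63 = 3^2 × 7
gcd(99, 63) = 3^2 = 9.
raisins per bundle = 63 / 9 = 7.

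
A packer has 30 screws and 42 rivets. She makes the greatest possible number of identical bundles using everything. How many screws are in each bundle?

Number of bundles = gcd(30, 42).
30 = 2 × 3 × 5
42 = 2 × 3 × 7
gcd(30, 42) = 2 × 3 = 6.
screws per bundle = 30 / 6 = 5.

5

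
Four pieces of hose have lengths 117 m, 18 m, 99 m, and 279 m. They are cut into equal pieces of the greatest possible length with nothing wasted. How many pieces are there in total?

57

Piece length = gcd(117, 18, 99, 279).
117 = 3^2 × 13
18 = 2 × 3^2
99 = 3^2 × 11
279 = 3^2 × 31
gcd(117, 18, 99, 279) = 3^2 = 9.
Total pieces = 117/9 + 18/9 + 99/9 + 279/9 = 13 + 2 + 11 + 31 = 57.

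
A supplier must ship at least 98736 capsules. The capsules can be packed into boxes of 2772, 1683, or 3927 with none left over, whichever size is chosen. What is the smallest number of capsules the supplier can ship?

141372

The number of capsules must be a common multiple of 2772, 1683, and 3927, so a multiple of their LCM.
2772 = 2^2 × 3^2 × 7 × 11
1683 = 3^2 × 11 × 17
3927 = 3 × 7 × 11 × 17
LCM(2772, 1683, 3927) = 2^2 × 3^2 × 7 × 11 × 17 = 47124.
Smallest multiple of 47124 that is ≥ 98736: ⌈98736/47124⌉ × 47124 = 3 × 47124 = 141372.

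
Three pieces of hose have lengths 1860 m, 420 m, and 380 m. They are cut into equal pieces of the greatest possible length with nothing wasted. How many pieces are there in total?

Piece length = gcd(1860, 420, 380).
1860 = 2^2 × 3 × 5 × 31
420 = 2^2 × 3 × 5 × 7
380 = 2^2 × 5 × 19
gcd(1860, 420, 380) = 2^2 × 5 = 20.
Total pieces = 1860/20 + 420/20 + 380/20 = 93 + 21 + 19 = 133.

133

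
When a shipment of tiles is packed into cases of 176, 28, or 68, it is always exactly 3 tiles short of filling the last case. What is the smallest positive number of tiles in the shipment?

20941

Being 3 short of a full case of size k means N ≡ −3 (mod k), i.e. N + 3 is a multiple of each size.
176 = 2^4 × 11
28 = 2^2 × 7
68 = 2^2 × 17
LCM(176, 28, 68) = 2^4 × 7 × 11 × 17 = 20944.
Smallest positive N is 20944 − 3 = 20941.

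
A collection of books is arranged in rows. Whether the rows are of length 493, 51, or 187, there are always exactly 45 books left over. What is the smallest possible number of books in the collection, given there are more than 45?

16314

N − 45 must be a common multiple of 493, 51, and 187.
493 = 17 × 29
51 = 3 × 17
187 = 11 × 17
LCM(493, 51, 187) = 3 × 11 × 17 × 29 = 16269.
Smallest N > 45 is LCM + 45 = 16269 + 45 = 16314.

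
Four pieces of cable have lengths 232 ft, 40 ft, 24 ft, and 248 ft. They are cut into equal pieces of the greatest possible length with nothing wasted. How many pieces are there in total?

68

Piece length = gcd(232, 40, 24, 248).
232 = 2^3 × 29
40 = 2^3 × 5
24 = 2^3 × 3
248 = 2^3 × 31
gcd(232, 40, 24, 248) = 2^3 = 8.
Total pieces = 232/8 + 40/8 + 24/8 + 248/8 = 29 + 5 + 3 + 31 = 68.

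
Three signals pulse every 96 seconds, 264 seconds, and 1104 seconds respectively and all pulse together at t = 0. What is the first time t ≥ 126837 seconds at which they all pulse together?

145728 seconds

Joint pulses occur at multiples of LCM(96, 264, 1104).
96 = 2^5 × 3
264 = 2^3 × 3 × 11
1104 = 2^4 × 3 × 23
LCM(96, 264, 1104) = 2^5 × 3 × 11 × 23 = 24288.
Smallest multiple of 24288 that is ≥ 126837: ⌈126837/24288⌉ × 24288 = 6 × 24288 = 145728.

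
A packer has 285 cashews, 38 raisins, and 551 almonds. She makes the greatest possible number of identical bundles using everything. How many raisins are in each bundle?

2

Number of bundles = gcd(285, 38, 551).
285 = 3 × 5 × 19
38 = 2 × 19
551 = 19 × 29
gcd(285, 38, 551) = 19.
raisins per bundle = 38 / 19 = 2.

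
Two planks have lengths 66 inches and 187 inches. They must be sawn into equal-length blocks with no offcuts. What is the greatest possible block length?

11 inches

By the Euclidean algorithm:
187 = 2 × 66 + 55
66 = 1 × 55 + 11
55 = 5 × 11 + 0
gcd(66, 187) = 11.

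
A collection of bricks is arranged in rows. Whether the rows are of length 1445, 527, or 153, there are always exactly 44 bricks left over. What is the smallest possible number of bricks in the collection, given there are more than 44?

403199

N − 44 must be a common multiple of 1445, 527, and 153.
1445 = 5 × 17^2
527 = 17 × 31
153 = 3^2 × 17
LCM(1445, 527, 153) = 3^2 × 5 × 17^2 × 31 = 403155.
Smallest N > 44 is LCM + 44 = 403155 + 44 = 403199.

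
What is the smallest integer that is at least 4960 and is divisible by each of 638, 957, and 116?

7656

The integer must be a common multiple of 638, 957, and 116, so a multiple of their LCM.
638 = 2 × 11 × 29
957 = 3 × 11 × 29
116 = 2^2 × 29
LCM(638, 957, 116) = 2^2 × 3 × 11 × 29 = 3828.
Smallest multiple of 3828 that is ≥ 4960: ⌈4960/3828⌉ × 3828 = 2 × 3828 = 7656.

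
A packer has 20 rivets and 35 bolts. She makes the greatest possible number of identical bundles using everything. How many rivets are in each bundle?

Number of bundles = gcd(20, 35).
20 = 2^2 × 5
35 = 5 × 7
gcd(20, 35) = 5.
rivets per bundle = 20 / 5 = 4.

4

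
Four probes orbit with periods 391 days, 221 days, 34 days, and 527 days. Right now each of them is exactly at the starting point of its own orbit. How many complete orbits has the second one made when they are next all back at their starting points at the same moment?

The first common completion time is the LCM of the periods.
391 = 17 × 23
221 = 13 × 17
34 = 2 × 17
527 = 17 × 31
LCM(391, 221, 34, 527) = 2 × 13 × 17 × 23 × 31 = 315146.
Orbits for period 221: 315146 / 221 = 1426.

1426 orbits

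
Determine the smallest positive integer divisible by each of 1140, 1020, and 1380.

445740

1140 = 2^2 × 3 × 5 × 19
1020 = 2^2 × 3 × 5 × 17
1380 = 2^2 × 3 × 5 × 23
LCM(1140, 1020, 1380) = 2^2 × 3 × 5 × 17 × 19 × 23 = 445740.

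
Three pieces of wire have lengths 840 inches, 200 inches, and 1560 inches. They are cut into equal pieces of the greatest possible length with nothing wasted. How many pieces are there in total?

Piece length = gcd(840, 200, 1560).
840 = 2^3 × 3 × 5 × 7
200 = 2^3 × 5^2
1560 = 2^3 × 3 × 5 × 13
gcd(840, 200, 1560) = 2^3 × 5 = 40.
Total pieces = 840/40 + 200/40 + 1560/40 = 21 + 5 + 39 = 65.

65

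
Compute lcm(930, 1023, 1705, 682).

10230

930 = 2 × 3 × 5 × 31
1023 = 3 × 11 × 31
1705 = 5 × 11 × 31
682 = 2 × 11 × 31
LCM(930, 1023, 1705, 682) = 2 × 3 × 5 × 11 × 31 = 10230.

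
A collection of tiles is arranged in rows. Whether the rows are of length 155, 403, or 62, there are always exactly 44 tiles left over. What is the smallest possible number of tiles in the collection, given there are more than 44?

N − 44 must be a common multiple of 155, 403, and 62.
155 = 5 × 31
403 = 13 × 31
62 = 2 × 31
LCM(155, 403, 62) = 2 × 5 × 13 × 31 = 4030.
Smallest N > 44 is LCM + 44 = 4030 + 44 = 4074.

4074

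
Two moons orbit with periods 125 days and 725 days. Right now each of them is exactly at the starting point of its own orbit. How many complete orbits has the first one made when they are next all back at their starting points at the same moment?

29 orbits

They are all back at their starting positions together after one LCM of the periods.
125 = 5^3
725 = 5^2 × 29
LCM(125, 725) = 5^3 × 29 = 3625.
Orbits for period 125: 3625 / 125 = 29.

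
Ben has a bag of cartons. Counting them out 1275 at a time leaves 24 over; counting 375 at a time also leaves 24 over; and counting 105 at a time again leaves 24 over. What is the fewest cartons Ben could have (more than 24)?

N − 24 must be a common multiple of 1275, 375, and 105.
1275 = 3 × 5^2 × 17
375 = 3 × 5^3
105 = 3 × 5 × 7
LCM(1275, 375, 105) = 3 × 5^3 × 7 × 17 = 44625.
Smallest N > 24 is LCM + 24 = 44625 + 24 = 44649.

44649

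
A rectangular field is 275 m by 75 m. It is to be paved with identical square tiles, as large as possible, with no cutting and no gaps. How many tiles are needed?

Tile side = gcd(275, 75).
275 = 5^2 × 11
75 = 3 × 5^2
gcd(275, 75) = 5^2 = 25.
Tiles: (275/25) × (75/25) = 11 × 3 = 33.

33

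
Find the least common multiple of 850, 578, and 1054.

447950

850 = 2 × 5^2 × 17
578 = 2 × 17^2
1054 = 2 × 17 × 31
LCM(850, 578, 1054) = 2 × 5^2 × 17^2 × 31 = 447950.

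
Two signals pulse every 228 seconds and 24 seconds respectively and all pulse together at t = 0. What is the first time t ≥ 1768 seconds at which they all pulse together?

Joint pulses occur at multiples of LCM(228, 24).
228 = 2^2 × 3 × 19
24 = 2^3 × 3
LCM(228, 24) = 2^3 × 3 × 19 = 456.
Smallest multiple of 456 that is ≥ 1768: ⌈1768/456⌉ × 456 = 4 × 456 = 1824.

1824 seconds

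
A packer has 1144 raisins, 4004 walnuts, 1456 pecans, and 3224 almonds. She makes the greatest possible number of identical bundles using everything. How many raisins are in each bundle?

22

Number of bundles = gcd(1144, 4004, 1456, 3224).
1144 = 2^3 × 11 × 13
4004 = 2^2 × 7 × 11 × 13
1456 = 2^4 × 7 × 13
3224 = 2^3 × 13 × 31
gcd(1144, 4004, 1456, 3224) = 2^2 × 13 = 52.
raisins per bundle = 1144 / 52 = 22.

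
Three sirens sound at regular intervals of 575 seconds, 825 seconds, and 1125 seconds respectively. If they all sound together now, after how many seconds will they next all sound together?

They coincide at every common multiple of the periods; the first is the LCM.
575 = 5^2 × 23
825 = 3 × 5^2 × 11
1125 = 3^2 × 5^3
LCM(575, 825, 1125) = 3^2 × 5^3 × 11 × 23 = 284625.

284625 seconds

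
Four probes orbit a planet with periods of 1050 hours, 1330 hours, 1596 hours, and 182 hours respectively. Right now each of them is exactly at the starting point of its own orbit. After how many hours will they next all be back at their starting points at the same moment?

518700 hours

We need the least common multiple of the intervals.
1050 = 2 × 3 × 5^2 × 7
1330 = 2 × 5 × 7 × 19
1596 = 2^2 × 3 × 7 × 19
182 = 2 × 7 × 13
LCM(1050, 1330, 1596, 182) = 2^2 × 3 × 5^2 × 7 × 13 × 19 = 518700.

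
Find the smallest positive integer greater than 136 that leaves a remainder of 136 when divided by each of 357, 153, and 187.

N − 136 must be a common multiple of 357, 153, and 187.
357 = 3 × 7 × 17
153 = 3^2 × 17
187 = 11 × 17
LCM(357, 153, 187) = 3^2 × 7 × 11 × 17 = 11781.
Smallest N > 136 is LCM + 136 = 11781 + 136 = 11917.

11917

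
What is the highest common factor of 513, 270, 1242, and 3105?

27

513 = 3^3 × 19
270 = 2 × 3^3 × 5
1242 = 2 × 3^3 × 23
3105 = 3^3 × 5 × 23
gcd(513, 270, 1242, 3105) = 3^3 = 27.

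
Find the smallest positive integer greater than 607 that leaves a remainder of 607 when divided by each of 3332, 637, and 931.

823611

N − 607 must be a common multiple of 3332, 637, and 931.
3332 = 2^2 × 7^2 × 17
637 = 7^2 × 13
931 = 7^2 × 19
LCM(3332, 637, 931) = 2^2 × 7^2 × 13 × 17 × 19 = 823004.
Smallest N > 607 is LCM + 607 = 823004 + 607 = 823611.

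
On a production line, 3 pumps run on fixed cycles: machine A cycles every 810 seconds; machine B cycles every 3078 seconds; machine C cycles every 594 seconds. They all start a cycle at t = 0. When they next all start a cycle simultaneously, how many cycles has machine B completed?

They are all back at their starting positions together after one LCM of the periods.
810 = 2 × 3^4 × 5
3078 = 2 × 3^4 × 19
594 = 2 × 3^3 × 11
LCM(810, 3078, 594) = 2 × 3^4 × 5 × 11 × 19 = 169290.
Cycles for period 3078: 169290 / 3078 = 55.

55 cycles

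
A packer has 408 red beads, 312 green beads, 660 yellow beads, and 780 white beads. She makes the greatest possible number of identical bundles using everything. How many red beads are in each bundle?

34

Number of bundles = gcd(408, 312, 660, 780).
408 = 2^3 × 3 × 17
312 = 2^3 × 3 × 13
660 = 2^2 × 3 × 5 × 11
780 = 2^2 × 3 × 5 × 13
gcd(408, 312, 660, 780) = 2^2 × 3 = 12.
red beads per bundle = 408 / 12 = 34.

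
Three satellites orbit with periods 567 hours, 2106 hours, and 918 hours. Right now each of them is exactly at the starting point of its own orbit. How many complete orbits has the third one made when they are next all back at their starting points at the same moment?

All finish a whole number of cycles simultaneously at t = LCM of the periods.
567 = 3^4 × 7
2106 = 2 × 3^4 × 13
918 = 2 × 3^3 × 17
LCM(567, 2106, 918) = 2 × 3^4 × 7 × 13 × 17 = 250614.
Orbits for period 918: 250614 / 918 = 273.

273 orbits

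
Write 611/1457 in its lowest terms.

611 = 13 × 47
1457 = 31 × 47
gcd(611, 1457) = 47.
Divide numerator and denominator by 47: 611/1457 = 13/31.

13/31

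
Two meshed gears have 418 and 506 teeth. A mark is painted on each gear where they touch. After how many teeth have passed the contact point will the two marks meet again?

The first simultaneous occurrence is after LCM of the individual periods.
418 = 2 × 11 × 19
506 = 2 × 11 × 23
LCM(418, 506) = 2 × 11 × 19 × 23 = 9614.

9614 teeth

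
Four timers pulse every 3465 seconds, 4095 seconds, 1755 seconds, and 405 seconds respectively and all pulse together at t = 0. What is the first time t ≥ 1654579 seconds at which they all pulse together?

Joint pulses occur at multiples of LCM(3465, 4095, 1755, 405).
3465 = 3^2 × 5 × 7 × 11
4095 = 3^2 × 5 × 7 × 13
1755 = 3^3 × 5 × 13
405 = 3^4 × 5
LCM(3465, 4095, 1755, 405) = 3^4 × 5 × 7 × 11 × 13 = 405405.
Smallest multiple of 405405 that is ≥ 1654579: ⌈1654579/405405⌉ × 405405 = 5 × 405405 = 2027025.

2027025 seconds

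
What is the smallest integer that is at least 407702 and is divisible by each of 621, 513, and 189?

The integer must be a common multiple of 621, 513, and 189, so a multiple of their LCM.
621 = 3^3 × 23
513 = 3^3 × 19
189 = 3^3 × 7
LCM(621, 513, 189) = 3^3 × 7 × 19 × 23 = 82593.
Smallest multiple of 82593 that is ≥ 407702: ⌈407702/82593⌉ × 82593 = 5 × 82593 = 412965.

412965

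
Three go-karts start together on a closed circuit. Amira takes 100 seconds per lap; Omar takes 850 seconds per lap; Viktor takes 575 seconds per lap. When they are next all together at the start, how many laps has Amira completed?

All finish a whole number of cycles simultaneously at t = LCM of the periods.
100 = 2^2 × 5^2
850 = 2 × 5^2 × 17
575 = 5^2 × 23
LCM(100, 850, 575) = 2^2 × 5^2 × 17 × 23 = 39100.
Laps for period 100: 39100 / 100 = 391.

391 laps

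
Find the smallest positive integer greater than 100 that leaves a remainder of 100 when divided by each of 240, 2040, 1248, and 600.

N − 100 must be a common multiple of 240, 2040, 1248, and 600.
240 = 2^4 × 3 × 5
2040 = 2^3 × 3 × 5 × 17
1248 = 2^5 × 3 × 13
600 = 2^3 × 3 × 5^2
LCM(240, 2040, 1248, 600) = 2^5 × 3 × 5^2 × 13 × 17 = 530400.
Smallest N > 100 is LCM + 100 = 530400 + 100 = 530500.

530500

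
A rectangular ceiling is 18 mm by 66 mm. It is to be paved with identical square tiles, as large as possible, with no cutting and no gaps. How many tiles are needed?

Tile side = gcd(18, 66).
18 = 2 × 3^2
66 = 2 × 3 × 11
gcd(18, 66) = 2 × 3 = 6.
Tiles: (18/6) × (66/6) = 3 × 11 = 33.

33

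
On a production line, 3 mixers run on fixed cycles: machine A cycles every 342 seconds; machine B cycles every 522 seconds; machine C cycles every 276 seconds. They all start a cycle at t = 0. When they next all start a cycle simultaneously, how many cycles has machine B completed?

874 cycles

They are all back at their starting positions together after one LCM of the periods.
342 = 2 × 3^2 × 19
522 = 2 × 3^2 × 29
276 = 2^2 × 3 × 23
LCM(342, 522, 276) = 2^2 × 3^2 × 19 × 23 × 29 = 456228.
Cycles for period 522: 456228 / 522 = 874.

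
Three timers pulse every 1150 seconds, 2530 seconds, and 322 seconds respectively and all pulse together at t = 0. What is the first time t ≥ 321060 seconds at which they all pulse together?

Joint pulses occur at multiples of LCM(1150, 2530, 322).
1150 = 2 × 5^2 × 23
2530 = 2 × 5 × 11 × 23
322 = 2 × 7 × 23
LCM(1150, 2530, 322) = 2 × 5^2 × 7 × 11 × 23 = 88550.
Smallest multiple of 88550 that is ≥ 321060: ⌈321060/88550⌉ × 88550 = 4 × 88550 = 354200.

354200 seconds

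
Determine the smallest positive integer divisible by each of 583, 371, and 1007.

583 = 11 × 53
371 = 7 × 53
1007 = 19 × 53
LCM(583, 371, 1007) = 7 × 11 × 19 × 53 = 77539.

77539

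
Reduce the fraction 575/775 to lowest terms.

575 = 5^2 × 23
775 = 5^2 × 31
gcd(575, 775) = 5^2 = 25.
Divide numerator and denominator by 25: 575/775 = 23/31.

23/31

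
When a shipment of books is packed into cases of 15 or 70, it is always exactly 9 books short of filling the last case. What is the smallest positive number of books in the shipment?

201

Being 9 short of a full case of size k means N ≡ −9 (mod k), i.e. N + 9 is a multiple of each size.
15 = 3 × 5
70 = 2 × 5 × 7
LCM(15, 70) = 2 × 3 × 5 × 7 = 210.
Smallest positive N is 210 − 9 = 201.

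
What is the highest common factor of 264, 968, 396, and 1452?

264 = 2^3 × 3 × 11
968 = 2^3 × 11^2
396 = 2^2 × 3^2 × 11
1452 = 2^2 × 3 × 11^2
gcd(264, 968, 396, 1452) = 2^2 × 11 = 44.

44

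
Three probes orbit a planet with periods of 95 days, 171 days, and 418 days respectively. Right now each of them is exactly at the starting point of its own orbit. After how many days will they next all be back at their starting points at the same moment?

18810 days

The first simultaneous occurrence is after LCM of the individual periods.
95 = 5 × 19
171 = 3^2 × 19
418 = 2 × 11 × 19
LCM(95, 171, 418) = 2 × 3^2 × 5 × 11 × 19 = 18810.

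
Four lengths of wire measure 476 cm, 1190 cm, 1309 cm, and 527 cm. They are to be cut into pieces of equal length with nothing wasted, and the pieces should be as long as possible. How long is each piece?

17 cm

The greatest length dividing all of 476, 1190, 1309, and 527 is their gcd.
476 = 2^2 × 7 × 17
1190 = 2 × 5 × 7 × 17
1309 = 7 × 11 × 17
527 = 17 × 31
gcd(476, 1190, 1309, 527) = 17.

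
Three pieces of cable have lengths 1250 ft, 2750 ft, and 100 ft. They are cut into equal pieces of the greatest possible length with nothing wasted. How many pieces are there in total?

Piece length = gcd(1250, 2750, 100).
1250 = 2 × 5^4
2750 = 2 × 5^3 × 11
100 = 2^2 × 5^2
gcd(1250, 2750, 100) = 2 × 5^2 = 50.
Total pieces = 1250/50 + 2750/50 + 100/50 = 25 + 55 + 2 = 82.

82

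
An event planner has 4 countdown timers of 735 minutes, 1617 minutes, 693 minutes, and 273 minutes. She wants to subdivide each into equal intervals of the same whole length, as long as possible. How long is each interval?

21 minutes

The interval must divide each timer length; the longest such is the gcd.
735 = 3 × 5 × 7^2
1617 = 3 × 7^2 × 11
693 = 3^2 × 7 × 11
273 = 3 × 7 × 13
gcd(735, 1617, 693, 273) = 3 × 7 = 21.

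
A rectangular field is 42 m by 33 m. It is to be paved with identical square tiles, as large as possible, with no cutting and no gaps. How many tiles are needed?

154

Tile side = gcd(42, 33).
42 = 2 × 3 × 7
33 = 3 × 11
gcd(42, 33) = 3.
Tiles: (42/3) × (33/3) = 14 × 11 = 154.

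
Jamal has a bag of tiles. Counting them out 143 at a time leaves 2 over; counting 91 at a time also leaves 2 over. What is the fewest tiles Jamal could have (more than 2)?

1003

N − 2 must be a common multiple of 143 and 91.
143 = 11 × 13
91 = 7 × 13
LCM(143, 91) = 7 × 11 × 13 = 1001.
Smallest N > 2 is LCM + 2 = 1001 + 2 = 1003.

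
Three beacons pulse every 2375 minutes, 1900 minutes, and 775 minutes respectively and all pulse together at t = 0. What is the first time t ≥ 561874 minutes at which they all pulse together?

Joint pulses occur at multiples of LCM(2375, 1900, 775).
2375 = 5^3 × 19
1900 = 2^2 × 5^2 × 19
775 = 5^2 × 31
LCM(2375, 1900, 775) = 2^2 × 5^3 × 19 × 31 = 294500.
Smallest multiple of 294500 that is ≥ 561874: ⌈561874/294500⌉ × 294500 = 2 × 294500 = 589000.

589000 minutes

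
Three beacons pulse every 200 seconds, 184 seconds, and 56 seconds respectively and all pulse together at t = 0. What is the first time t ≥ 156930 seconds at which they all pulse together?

Joint pulses occur at multiples of LCM(200, 184, 56).
200 = 2^3 × 5^2
184 = 2^3 × 23
56 = 2^3 × 7
LCM(200, 184, 56) = 2^3 × 5^2 × 7 × 23 = 32200.
Smallest multiple of 32200 that is ≥ 156930: ⌈156930/32200⌉ × 32200 = 5 × 32200 = 161000.

161000 seconds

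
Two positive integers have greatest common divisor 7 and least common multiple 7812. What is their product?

54684

For any two positive integers, gcd × lcm = product = 7 × 7812 = 54684.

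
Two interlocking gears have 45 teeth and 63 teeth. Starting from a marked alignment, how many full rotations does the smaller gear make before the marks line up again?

The first common completion time is the LCM of the periods.
45 = 3^2 × 5
63 = 3^2 × 7
LCM(45, 63) = 3^2 × 5 × 7 = 315.
Rotations for period 45: 315 / 45 = 7.

7 rotations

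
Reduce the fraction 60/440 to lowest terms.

60 = 2^2 × 3 × 5
440 = 2^3 × 5 × 11
gcd(60, 440) = 2^2 × 5 = 20.
Divide numerator and denominator by 20: 60/440 = 3/22.

3/22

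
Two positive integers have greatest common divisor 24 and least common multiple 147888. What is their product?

For any two positive integers, gcd × lcm = product = 24 × 147888 = 3549312.

3549312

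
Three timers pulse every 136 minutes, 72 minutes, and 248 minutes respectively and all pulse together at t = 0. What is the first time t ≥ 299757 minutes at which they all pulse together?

Joint pulses occur at multiples of LCM(136, 72, 248).
136 = 2^3 × 17
72 = 2^3 × 3^2
248 = 2^3 × 31
LCM(136, 72, 248) = 2^3 × 3^2 × 17 × 31 = 37944.
Smallest multiple of 37944 that is ≥ 299757: ⌈299757/37944⌉ × 37944 = 8 × 37944 = 303552.

303552 minutes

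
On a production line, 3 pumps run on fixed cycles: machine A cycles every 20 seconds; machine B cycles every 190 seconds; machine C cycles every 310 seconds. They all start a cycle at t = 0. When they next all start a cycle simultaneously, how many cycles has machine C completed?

All finish a whole number of cycles simultaneously at t = LCM of the periods.
20 = 2^2 × 5
190 = 2 × 5 × 19
310 = 2 × 5 × 31
LCM(20, 190, 310) = 2^2 × 5 × 19 × 31 = 11780.
Cycles for period 310: 11780 / 310 = 38.

38 cycles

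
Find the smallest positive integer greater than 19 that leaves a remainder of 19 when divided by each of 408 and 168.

2875

N − 19 must be a common multiple of 408 and 168.
408 = 2^3 × 3 × 17
168 = 2^3 × 3 × 7
LCM(408, 168) = 2^3 × 3 × 7 × 17 = 2856.
Smallest N > 19 is LCM + 19 = 2856 + 19 = 2875.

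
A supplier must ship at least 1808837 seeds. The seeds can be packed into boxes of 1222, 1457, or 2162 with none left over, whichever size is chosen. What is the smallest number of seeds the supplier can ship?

The number of seeds must be a common multiple of 1222, 1457, and 2162, so a multiple of their LCM.
1222 = 2 × 13 × 47
1457 = 31 × 47
2162 = 2 × 23 × 47
LCM(1222, 1457, 2162) = 2 × 13 × 23 × 31 × 47 = 871286.
Smallest multiple of 871286 that is ≥ 1808837: ⌈1808837/871286⌉ × 871286 = 3 × 871286 = 2613858.

2613858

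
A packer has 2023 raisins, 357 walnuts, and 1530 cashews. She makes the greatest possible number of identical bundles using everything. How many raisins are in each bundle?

Number of bundles = gcd(2023, 357, 1530).
2023 = 7 × 17^2
357 = 3 × 7 × 17
1530 = 2 × 3^2 × 5 × 17
gcd(2023, 357, 1530) = 17.
raisins per bundle = 2023 / 17 = 119.

119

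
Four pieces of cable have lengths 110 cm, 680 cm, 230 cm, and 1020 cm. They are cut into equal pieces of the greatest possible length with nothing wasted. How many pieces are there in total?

Piece length = gcd(110, 680, 230, 1020).
110 = 2 × 5 × 11
680 = 2^3 × 5 × 17
230 = 2 × 5 × 23
1020 = 2^2 × 3 × 5 × 17
gcd(110, 680, 230, 1020) = 2 × 5 = 10.
Total pieces = 110/10 + 680/10 + 230/10 + 1020/10 = 11 + 68 + 23 + 102 = 204.

204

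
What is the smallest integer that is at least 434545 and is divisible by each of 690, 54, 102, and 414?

The integer must be a common multiple of 690, 54, 102, and 414, so a multiple of their LCM.
690 = 2 × 3 × 5 × 23
54 = 2 × 3^3
102 = 2 × 3 × 17
414 = 2 × 3^2 × 23
LCM(690, 54, 102, 414) = 2 × 3^3 × 5 × 17 × 23 = 105570.
Smallest multiple of 105570 that is ≥ 434545: ⌈434545/105570⌉ × 105570 = 5 × 105570 = 527850.

527850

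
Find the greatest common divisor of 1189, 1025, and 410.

41

1189 = 29 × 41
1025 = 5^2 × 41
410 = 2 × 5 × 41
gcd(1189, 1025, 410) = 41.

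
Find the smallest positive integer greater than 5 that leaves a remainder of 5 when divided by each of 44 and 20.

N − 5 must be a common multiple of 44 and 20.
44 = 2^2 × 11
20 = 2^2 × 5
LCM(44, 20) = 2^2 × 5 × 11 = 220.
Smallest N > 5 is LCM + 5 = 220 + 5 = 225.

225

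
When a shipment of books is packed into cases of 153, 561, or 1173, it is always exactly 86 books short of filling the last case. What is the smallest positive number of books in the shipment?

Being 86 short of a full case of size k means N ≡ −86 (mod k), i.e. N + 86 is a multiple of each size.
153 = 3^2 × 17
561 = 3 × 11 × 17
1173 = 3 × 17 × 23
LCM(153, 561, 1173) = 3^2 × 11 × 17 × 23 = 38709.
Smallest positive N is 38709 − 86 = 38623.

38623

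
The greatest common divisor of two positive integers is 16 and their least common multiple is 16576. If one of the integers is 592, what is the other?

448

For two integers, gcd × lcm = product, so the other is (16 × 16576) / 592 = 265216 / 592 = 448.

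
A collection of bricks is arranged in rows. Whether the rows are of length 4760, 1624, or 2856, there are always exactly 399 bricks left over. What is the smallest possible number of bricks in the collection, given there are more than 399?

414519

N − 399 must be a common multiple of 4760, 1624, and 2856.
4760 = 2^3 × 5 × 7 × 17
1624 = 2^3 × 7 × 29
2856 = 2^3 × 3 × 7 × 17
LCM(4760, 1624, 2856) = 2^3 × 3 × 5 × 7 × 17 × 29 = 414120.
Smallest N > 399 is LCM + 399 = 414120 + 399 = 414519.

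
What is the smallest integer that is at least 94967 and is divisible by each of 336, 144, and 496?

The integer must be a common multiple of 336, 144, and 496, so a multiple of their LCM.
336 = 2^4 × 3 × 7
144 = 2^4 × 3^2
496 = 2^4 × 31
LCM(336, 144, 496) = 2^4 × 3^2 × 7 × 31 = 31248.
Smallest multiple of 31248 that is ≥ 94967: ⌈94967/31248⌉ × 31248 = 4 × 31248 = 124992.

124992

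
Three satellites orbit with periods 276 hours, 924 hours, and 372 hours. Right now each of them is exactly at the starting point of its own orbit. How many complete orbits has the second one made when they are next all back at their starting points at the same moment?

713 orbits

The first common completion time is the LCM of the periods.
276 = 2^2 × 3 × 23
924 = 2^2 × 3 × 7 × 11
372 = 2^2 × 3 × 31
LCM(276, 924, 372) = 2^2 × 3 × 7 × 11 × 23 × 31 = 658812.
Orbits for period 924: 658812 / 924 = 713.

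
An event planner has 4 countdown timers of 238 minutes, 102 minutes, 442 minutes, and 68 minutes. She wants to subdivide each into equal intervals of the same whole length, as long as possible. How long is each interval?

34 minutes

The interval must divide each timer length; the longest such is the gcd.
238 = 2 × 7 × 17
102 = 2 × 3 × 17
442 = 2 × 13 × 17
68 = 2^2 × 17
gcd(238, 102, 442, 68) = 2 × 17 = 34.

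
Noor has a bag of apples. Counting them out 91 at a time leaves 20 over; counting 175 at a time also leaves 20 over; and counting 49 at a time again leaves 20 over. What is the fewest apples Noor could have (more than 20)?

N − 20 must be a common multiple of 91, 175, and 49.
91 = 7 × 13
175 = 5^2 × 7
49 = 7^2
LCM(91, 175, 49) = 5^2 × 7^2 × 13 = 15925.
Smallest N > 20 is LCM + 20 = 15925 + 20 = 15945.

15945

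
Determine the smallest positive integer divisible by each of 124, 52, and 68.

124 = 2^2 × 31
52 = 2^2 × 13
68 = 2^2 × 17
LCM(124, 52, 68) = 2^2 × 13 × 17 × 31 = 27404.

27404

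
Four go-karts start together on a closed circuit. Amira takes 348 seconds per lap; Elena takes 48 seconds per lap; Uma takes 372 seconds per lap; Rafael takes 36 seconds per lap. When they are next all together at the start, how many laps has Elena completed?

The first common completion time is the LCM of the periods.
348 = 2^2 × 3 × 29
48 = 2^4 × 3
372 = 2^2 × 3 × 31
36 = 2^2 × 3^2
LCM(348, 48, 372, 36) = 2^4 × 3^2 × 29 × 31 = 129456.
Laps for period 48: 129456 / 48 = 2697.

2697 laps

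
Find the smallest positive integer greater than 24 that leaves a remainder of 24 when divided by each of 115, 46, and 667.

6694

N − 24 must be a common multiple of 115, 46, and 667.
115 = 5 × 23
46 = 2 × 23
667 = 23 × 29
LCM(115, 46, 667) = 2 × 5 × 23 × 29 = 6670.
Smallest N > 24 is LCM + 24 = 6670 + 24 = 6694.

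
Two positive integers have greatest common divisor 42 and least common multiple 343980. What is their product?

14447160

For any two positive integers, gcd × lcm = product = 42 × 343980 = 14447160.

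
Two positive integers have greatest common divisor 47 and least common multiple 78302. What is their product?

For any two positive integers, gcd × lcm = product = 47 × 78302 = 3680194.

3680194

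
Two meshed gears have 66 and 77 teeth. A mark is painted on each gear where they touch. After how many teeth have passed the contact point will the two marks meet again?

462 teeth

We need the least common multiple of the intervals.
66 = 2 × 3 × 11
77 = 7 × 11
LCM(66, 77) = 2 × 3 × 7 × 11 = 462.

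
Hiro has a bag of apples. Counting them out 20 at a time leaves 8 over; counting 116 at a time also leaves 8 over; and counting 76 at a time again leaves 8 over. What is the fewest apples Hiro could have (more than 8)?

11028

N − 8 must be a common multiple of 20, 116, and 76.
20 = 2^2 × 5
116 = 2^2 × 29
76 = 2^2 × 19
LCM(20, 116, 76) = 2^2 × 5 × 19 × 29 = 11020.
Smallest N > 8 is LCM + 8 = 11020 + 8 = 11028.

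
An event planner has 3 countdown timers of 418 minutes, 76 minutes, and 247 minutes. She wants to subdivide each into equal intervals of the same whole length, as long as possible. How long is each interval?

The interval must divide each timer length; the longest such is the gcd.
418 = 2 × 11 × 19
76 = 2^2 × 19
247 = 13 × 19
gcd(418, 76, 247) = 19.

19 minutes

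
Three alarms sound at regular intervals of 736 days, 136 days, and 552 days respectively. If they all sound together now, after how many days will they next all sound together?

The first simultaneous occurrence is after LCM of the individual periods.
736 = 2^5 × 23
136 = 2^3 × 17
552 = 2^3 × 3 × 23
LCM(736, 136, 552) = 2^5 × 3 × 17 × 23 = 37536.

37536 days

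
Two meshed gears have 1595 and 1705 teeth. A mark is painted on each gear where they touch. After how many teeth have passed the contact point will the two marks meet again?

The first simultaneous occurrence is after LCM of the individual periods.
1595 = 5 × 11 × 29
1705 = 5 × 11 × 31
LCM(1595, 1705) = 5 × 11 × 29 × 31 = 49445.

49445 teeth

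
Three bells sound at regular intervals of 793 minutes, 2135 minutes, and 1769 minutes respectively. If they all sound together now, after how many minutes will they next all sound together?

The first simultaneous occurrence is after LCM of the individual periods.
793 = 13 × 61
2135 = 5 × 7 × 61
1769 = 29 × 61
LCM(793, 2135, 1769) = 5 × 7 × 13 × 29 × 61 = 804895.

804895 minutes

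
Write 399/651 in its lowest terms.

19/31

399 = 3 × 7 × 19
651 = 3 × 7 × 31
gcd(399, 651) = 3 × 7 = 21.
Divide numerator and denominator by 21: 399/651 = 19/31.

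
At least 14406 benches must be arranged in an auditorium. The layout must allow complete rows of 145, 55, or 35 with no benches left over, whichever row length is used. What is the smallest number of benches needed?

The number of benches must be a common multiple of 145, 55, and 35, so a multiple of their LCM.
145 = 5 × 29
55 = 5 × 11
35 = 5 × 7
LCM(145, 55, 35) = 5 × 7 × 11 × 29 = 11165.
Smallest multiple of 11165 that is ≥ 14406: ⌈14406/11165⌉ × 11165 = 2 × 11165 = 22330.

22330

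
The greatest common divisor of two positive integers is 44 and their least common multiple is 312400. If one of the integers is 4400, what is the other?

For two integers, gcd × lcm = product, so the other is (44 × 312400) / 4400 = 13745600 / 4400 = 3124.

3124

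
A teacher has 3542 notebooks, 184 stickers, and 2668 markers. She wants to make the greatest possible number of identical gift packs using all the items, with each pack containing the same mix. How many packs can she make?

46 packs

The pack count must divide each quantity, so the greatest is gcd(3542, 184, 2668).
3542 = 2 × 7 × 11 × 23
184 = 2^3 × 23
2668 = 2^2 × 23 × 29
gcd(3542, 184, 2668) = 2 × 23 = 46.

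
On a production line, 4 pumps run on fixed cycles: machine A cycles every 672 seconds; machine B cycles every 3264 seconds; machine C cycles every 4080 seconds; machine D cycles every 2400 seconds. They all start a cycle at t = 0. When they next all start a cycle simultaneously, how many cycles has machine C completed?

140 cycles

All finish a whole number of cycles simultaneously at t = LCM of the periods.
672 = 2^5 × 3 × 7
3264 = 2^6 × 3 × 17
4080 = 2^4 × 3 × 5 × 17
2400 = 2^5 × 3 × 5^2
LCM(672, 3264, 4080, 2400) = 2^6 × 3 × 5^2 × 7 × 17 = 571200.
Cycles for period 4080: 571200 / 4080 = 140.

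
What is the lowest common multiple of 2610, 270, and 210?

54810

2610 = 2 × 3^2 × 5 × 29
270 = 2 × 3^3 × 5
210 = 2 × 3 × 5 × 7
LCM(2610, 270, 210) = 2 × 3^3 × 5 × 7 × 29 = 54810.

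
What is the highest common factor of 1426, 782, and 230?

46

1426 = 2 × 23 × 31
782 = 2 × 17 × 23
230 = 2 × 5 × 23
gcd(1426, 782, 230) = 2 × 23 = 46.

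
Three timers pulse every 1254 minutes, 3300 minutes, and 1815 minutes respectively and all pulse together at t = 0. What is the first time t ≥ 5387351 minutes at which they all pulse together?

5517600 minutes

Joint pulses occur at multiples of LCM(1254, 3300, 1815).
1254 = 2 × 3 × 11 × 19
3300 = 2^2 × 3 × 5^2 × 11
1815 = 3 × 5 × 11^2
LCM(1254, 3300, 1815) = 2^2 × 3 × 5^2 × 11^2 × 19 = 689700.
Smallest multiple of 689700 that is ≥ 5387351: ⌈5387351/689700⌉ × 689700 = 8 × 689700 = 5517600.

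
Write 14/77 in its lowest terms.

2/11

14 = 2 × 7
77 = 7 × 11
gcd(14, 77) = 7.
Divide numerator and denominator by 7: 14/77 = 2/11.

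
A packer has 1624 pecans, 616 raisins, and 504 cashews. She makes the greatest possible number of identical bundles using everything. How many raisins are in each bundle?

Number of bundles = gcd(1624, 616, 504).
1624 = 2^3 × 7 × 29
616 = 2^3 × 7 × 11
504 = 2^3 × 3^2 × 7
gcd(1624, 616, 504) = 2^3 × 7 = 56.
raisins per bundle = 616 / 56 = 11.

11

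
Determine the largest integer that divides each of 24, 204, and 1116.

24 = 2^3 × 3
204 = 2^2 × 3 × 17
1116 = 2^2 × 3^2 × 31
gcd(24, 204, 1116) = 2^2 × 3 = 12.

12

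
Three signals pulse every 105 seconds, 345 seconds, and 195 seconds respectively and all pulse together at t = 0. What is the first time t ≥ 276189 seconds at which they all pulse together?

282555 seconds

Joint pulses occur at multiples of LCM(105, 345, 195).
105 = 3 × 5 × 7
345 = 3 × 5 × 23
195 = 3 × 5 × 13
LCM(105, 345, 195) = 3 × 5 × 7 × 13 × 23 = 31395.
Smallest multiple of 31395 that is ≥ 276189: ⌈276189/31395⌉ × 31395 = 9 × 31395 = 282555.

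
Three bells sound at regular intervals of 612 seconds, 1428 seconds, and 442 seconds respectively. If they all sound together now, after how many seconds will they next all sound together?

55692 seconds

The first simultaneous occurrence is after LCM of the individual periods.
612 = 2^2 × 3^2 × 17
1428 = 2^2 × 3 × 7 × 17
442 = 2 × 13 × 17
LCM(612, 1428, 442) = 2^2 × 3^2 × 7 × 13 × 17 = 55692.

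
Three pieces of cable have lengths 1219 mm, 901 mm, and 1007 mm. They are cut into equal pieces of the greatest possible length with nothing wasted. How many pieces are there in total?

59

Piece length = gcd(1219, 901, 1007).
1219 = 23 × 53
901 = 17 × 53
1007 = 19 × 53
gcd(1219, 901, 1007) = 53.
Total pieces = 1219/53 + 901/53 + 1007/53 = 23 + 17 + 19 = 59.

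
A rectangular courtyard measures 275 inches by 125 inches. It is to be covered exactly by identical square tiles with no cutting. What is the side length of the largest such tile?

The tile side must divide both 275 and 125, so the largest is their gcd.
275 = 5^2 × 11
125 = 5^3
gcd(275, 125) = 5^2 = 25.

25 inches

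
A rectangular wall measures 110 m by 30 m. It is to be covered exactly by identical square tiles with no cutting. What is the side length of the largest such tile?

10 m

By the Euclidean algorithm:
110 = 3 × 30 + 20
30 = 1 × 20 + 10
20 = 2 × 10 + 0
gcd(110, 30) = 10.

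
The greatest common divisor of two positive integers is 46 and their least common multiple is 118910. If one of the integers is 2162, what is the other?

2530

For two integers, gcd × lcm = product, so the other is (46 × 118910) / 2162 = 5469860 / 2162 = 2530.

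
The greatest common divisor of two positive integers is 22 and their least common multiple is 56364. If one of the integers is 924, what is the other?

For two integers, gcd × lcm = product, so the other is (22 × 56364) / 924 = 1240008 / 924 = 1342.

1342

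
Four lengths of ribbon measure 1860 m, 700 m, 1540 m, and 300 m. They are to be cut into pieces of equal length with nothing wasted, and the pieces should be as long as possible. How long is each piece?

Each piece length must divide every original length, so the longest possible is gcd(1860, 700, 1540, 300).
1860 = 2^2 × 3 × 5 × 31
700 = 2^2 × 5^2 × 7
1540 = 2^2 × 5 × 7 × 11
300 = 2^2 × 3 × 5^2
gcd(1860, 700, 1540, 300) = 2^2 × 5 = 20.

20 m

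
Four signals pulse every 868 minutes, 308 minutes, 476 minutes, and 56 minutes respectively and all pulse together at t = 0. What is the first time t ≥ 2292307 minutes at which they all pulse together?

2597056 minutes

Joint pulses occur at multiples of LCM(868, 308, 476, 56).
868 = 2^2 × 7 × 31
308 = 2^2 × 7 × 11
476 = 2^2 × 7 × 17
56 = 2^3 × 7
LCM(868, 308, 476, 56) = 2^3 × 7 × 11 × 17 × 31 = 324632.
Smallest multiple of 324632 that is ≥ 2292307: ⌈2292307/324632⌉ × 324632 = 8 × 324632 = 2597056.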